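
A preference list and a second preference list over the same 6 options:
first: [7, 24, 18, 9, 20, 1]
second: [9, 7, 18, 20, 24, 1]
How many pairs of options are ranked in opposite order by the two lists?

5

Assign each item its position (1..6) in the first ordering, then rewrite the second ordering as that position sequence:
positions: 7→1, 24→2, 18→3, 9→4, 20→5, 1→6
second ordering as positions: [4, 1, 3, 5, 2, 6]
Discordant pairs = inversions in this position sequence.
4: 1, 3, 2 → 3
1: 0
3: 2 → 1
5: 2 → 1
2: 0
6: 0
Total: 3 + 0 + 1 + 1 + 0 + 0 = 5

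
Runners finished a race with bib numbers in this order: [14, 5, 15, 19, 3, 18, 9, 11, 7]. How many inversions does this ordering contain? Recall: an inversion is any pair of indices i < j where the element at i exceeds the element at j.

For each element, count later entries that are smaller:
14: 5
5: 1
15: 4
19: 5
3: 0
18: 3
9: 1
11: 1
7: 0
Sum: 5 + 1 + 4 + 5 + 0 + 3 + 1 + 1 + 0 = 20

20 out-of-order pairs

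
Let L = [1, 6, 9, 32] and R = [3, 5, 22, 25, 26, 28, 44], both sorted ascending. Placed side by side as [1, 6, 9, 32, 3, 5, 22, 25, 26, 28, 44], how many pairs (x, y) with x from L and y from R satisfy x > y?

Take each right-half value and tally the left-half values above it:
r = 3: 6, 9, 32 → 3
r = 5: 6, 9, 32 → 3
r = 22: 32 → 1
r = 25: 32 → 1
r = 26: 32 → 1
r = 28: 32 → 1
r = 44: none → 0
Cross-inversions: 3 + 3 + 1 + 1 + 1 + 1 + 0 = 10

10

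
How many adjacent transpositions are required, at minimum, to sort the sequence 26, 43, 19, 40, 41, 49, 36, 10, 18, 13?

The minimum number of adjacent swaps to sort an array equals its inversion count, since every such swap removes exactly one inversion.
Count inversions — for each element, later elements that are smaller:
26: 19, 10, 18, 13 → 4
43: 19, 40, 41, 36, 10, 18, 13 → 7
19: 10, 18, 13 → 3
40: 36, 10, 18, 13 → 4
41: 36, 10, 18, 13 → 4
49: 36, 10, 18, 13 → 4
36: 10, 18, 13 → 3
10: none → 0
18: 13 → 1
13: none → 0
Total inversions: 4 + 7 + 3 + 4 + 4 + 4 + 3 + 0 + 1 + 0 = 30

30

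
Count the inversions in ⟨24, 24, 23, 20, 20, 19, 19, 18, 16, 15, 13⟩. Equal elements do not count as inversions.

52

For each element, count later entries that are smaller:
24 → 23, 20, 20, 19, 19, 18, 16, 15, 13 → 9
24 → 23, 20, 20, 19, 19, 18, 16, 15, 13 → 9
23 → 20, 20, 19, 19, 18, 16, 15, 13 → 8
20 → 19, 19, 18, 16, 15, 13 → 6
20 → 19, 19, 18, 16, 15, 13 → 6
19 → 18, 16, 15, 13 → 4
19 → 18, 16, 15, 13 → 4
18 → 16, 15, 13 → 3
16 → 15, 13 → 2
15 → 13 → 1
13 → none → 0
Sum: 9 + 9 + 8 + 6 + 6 + 4 + 4 + 3 + 2 + 1 + 0 = 52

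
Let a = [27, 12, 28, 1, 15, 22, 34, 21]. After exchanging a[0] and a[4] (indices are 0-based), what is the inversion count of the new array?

There are 11 inversions.

Positions 0 and 4 hold 27 and 15; after swapping, the array is [15, 12, 28, 1, 27, 22, 34, 21].
For each element, count later entries that are smaller:
15 → 12, 1 → 2
12 → 1 → 1
28 → 1, 27, 22, 21 → 4
1 → none → 0
27 → 22, 21 → 2
22 → 21 → 1
34 → 21 → 1
21 → none → 0
Sum: 2 + 1 + 4 + 0 + 2 + 1 + 1 + 0 = 11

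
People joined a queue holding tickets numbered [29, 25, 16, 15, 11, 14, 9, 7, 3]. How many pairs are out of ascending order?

Element-by-element contributions:
29: 8
25: 7
16: 6
15: 5
11: 3
14: 3
9: 2
7: 1
3: 0
Sum: 8 + 7 + 6 + 5 + 3 + 3 + 2 + 1 + 0 = 35

There are 35 inversions.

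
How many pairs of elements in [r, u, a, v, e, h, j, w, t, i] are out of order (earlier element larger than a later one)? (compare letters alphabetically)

20

Sweep left to right; for each value list the smaller values that follow it:
r → a, e, h, j, i → 5
u → a, e, h, j, t, i → 6
a → none → 0
v → e, h, j, t, i → 5
e → none → 0
h → none → 0
j → i → 1
w → t, i → 2
t → i → 1
i → none → 0
Sum: 5 + 6 + 0 + 5 + 0 + 0 + 1 + 2 + 1 + 0 = 20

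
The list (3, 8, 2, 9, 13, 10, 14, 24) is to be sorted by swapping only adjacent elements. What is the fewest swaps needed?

The minimum number of adjacent swaps to sort an array equals its inversion count, since every such swap removes exactly one inversion.
Count inversions — for each element, later elements that are smaller:
3: 2 → 1
8: 2 → 1
2: none → 0
9: none → 0
13: 10 → 1
10: none → 0
14: none → 0
24: none → 0
Total inversions: 1 + 1 + 0 + 0 + 1 + 0 + 0 + 0 = 3

3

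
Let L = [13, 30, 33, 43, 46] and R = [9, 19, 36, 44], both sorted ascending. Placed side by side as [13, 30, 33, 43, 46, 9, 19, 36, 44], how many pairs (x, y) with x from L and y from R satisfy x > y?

Take each right-half value and tally the left-half values above it:
r = 9: 13, 30, 33, 43, 46 → 5
r = 19: 30, 33, 43, 46 → 4
r = 36: 43, 46 → 2
r = 44: 46 → 1
Cross-inversions: 5 + 4 + 2 + 1 = 12

12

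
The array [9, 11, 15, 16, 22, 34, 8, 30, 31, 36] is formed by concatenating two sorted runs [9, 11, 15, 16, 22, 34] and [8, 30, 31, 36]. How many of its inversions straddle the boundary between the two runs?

8

Take each right-half value and tally the left-half values above it:
r = 8: 9, 11, 15, 16, 22, 34 → 6
r = 30: 34 → 1
r = 31: 34 → 1
r = 36: none → 0
Cross-inversions: 6 + 1 + 1 + 0 = 8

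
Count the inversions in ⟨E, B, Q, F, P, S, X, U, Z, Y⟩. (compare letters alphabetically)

5

For each element, count later entries that are smaller:
E → B → 1
B → none → 0
Q → F, P → 2
F → none → 0
P → none → 0
S → none → 0
X → U → 1
U → none → 0
Z → Y → 1
Y → none → 0
Sum: 1 + 0 + 2 + 0 + 0 + 0 + 1 + 0 + 1 + 0 = 5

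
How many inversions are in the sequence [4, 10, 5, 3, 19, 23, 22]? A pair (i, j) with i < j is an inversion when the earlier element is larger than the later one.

5 out-of-order pairs

Out-of-order index pairs (0-indexed):
(0,3): 4 > 3
(1,2): 10 > 5
(1,3): 10 > 3
(2,3): 5 > 3
(5,6): 23 > 22
That's 5 pairs.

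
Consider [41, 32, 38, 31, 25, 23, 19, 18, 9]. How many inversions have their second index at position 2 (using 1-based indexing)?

The element at index 2 is 32.
Elements before it: 41
Those larger than 32: 41

1 such element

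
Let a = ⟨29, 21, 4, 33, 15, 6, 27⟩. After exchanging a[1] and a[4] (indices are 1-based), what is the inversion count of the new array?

13 inversions

Positions 1 and 4 hold 29 and 33; after swapping, the array is [33, 21, 4, 29, 15, 6, 27].
Sweep left to right; for each value list the smaller values that follow it:
33 → 21, 4, 29, 15, 6, 27 → 6
21 → 4, 15, 6 → 3
4 → none → 0
29 → 15, 6, 27 → 3
15 → 6 → 1
6 → none → 0
27 → none → 0
Sum: 6 + 3 + 0 + 3 + 1 + 0 + 0 = 13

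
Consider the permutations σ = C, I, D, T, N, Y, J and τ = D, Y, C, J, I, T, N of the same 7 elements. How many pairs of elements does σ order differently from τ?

9

Assign each item its position (1..7) in the first ordering, then rewrite the second ordering as that position sequence:
positions: C→1, I→2, D→3, T→4, N→5, Y→6, J→7
second ordering as positions: [3, 6, 1, 7, 2, 4, 5]
Discordant pairs = inversions in this position sequence.
3: 1, 2 → 2
6: 1, 2, 4, 5 → 4
1: 0
7: 2, 4, 5 → 3
2: 0
4: 0
5: 0
Total: 2 + 4 + 0 + 3 + 0 + 0 + 0 = 9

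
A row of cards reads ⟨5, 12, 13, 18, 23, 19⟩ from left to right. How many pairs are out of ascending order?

1

Inversion pairs (indices are 1-based):
(5,6): 23 > 19
That's 1 pair.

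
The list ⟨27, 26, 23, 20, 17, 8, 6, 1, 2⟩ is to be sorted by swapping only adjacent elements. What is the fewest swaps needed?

35 swaps

Each adjacent swap fixes exactly one inversion, so the minimum swap count equals the number of inversions.
Count inversions — for each element, later elements that are smaller:
27: 26, 23, 20, 17, 8, 6, 1, 2 → 8
26: 23, 20, 17, 8, 6, 1, 2 → 7
23: 20, 17, 8, 6, 1, 2 → 6
20: 17, 8, 6, 1, 2 → 5
17: 8, 6, 1, 2 → 4
8: 6, 1, 2 → 3
6: 1, 2 → 2
1: none → 0
2: none → 0
Total inversions: 8 + 7 + 6 + 5 + 4 + 3 + 2 + 0 + 0 = 35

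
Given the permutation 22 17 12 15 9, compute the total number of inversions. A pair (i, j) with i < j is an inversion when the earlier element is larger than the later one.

Inversions: 9

Sweep left to right; for each value list the smaller values that follow it:
22: 4
17: 3
12: 1
15: 1
9: 0
Sum: 4 + 3 + 1 + 1 + 0 = 9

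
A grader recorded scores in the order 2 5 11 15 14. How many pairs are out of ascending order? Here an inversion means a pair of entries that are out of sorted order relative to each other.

1

Out-of-order index pairs (0-indexed):
(3,4): 15 > 14
That's 1 pair.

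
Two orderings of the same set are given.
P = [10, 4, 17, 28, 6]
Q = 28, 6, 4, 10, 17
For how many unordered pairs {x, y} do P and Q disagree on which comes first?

7 disagreeing pairs

Assign each item its position (1..5) in the first ordering, then rewrite the second ordering as that position sequence:
positions: 10→1, 4→2, 17→3, 28→4, 6→5
second ordering as positions: [4, 5, 2, 1, 3]
Discordant pairs = inversions in this position sequence.
4: 2, 1, 3 → 3
5: 2, 1, 3 → 3
2: 1 → 1
1: 0
3: 0
Total: 3 + 3 + 1 + 0 + 0 = 7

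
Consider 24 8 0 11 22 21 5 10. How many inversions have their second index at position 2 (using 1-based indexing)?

The element at index 2 is 8.
Elements before it: 24
Those larger than 8: 24

1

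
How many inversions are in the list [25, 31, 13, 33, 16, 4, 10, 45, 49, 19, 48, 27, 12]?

36

Sweep left to right; for each value list the smaller values that follow it:
25 → 13, 16, 4, 10, 19, 12 → 6
31 → 13, 16, 4, 10, 19, 27, 12 → 7
13 → 4, 10, 12 → 3
33 → 16, 4, 10, 19, 27, 12 → 6
16 → 4, 10, 12 → 3
4 → none → 0
10 → none → 0
45 → 19, 27, 12 → 3
49 → 19, 48, 27, 12 → 4
19 → 12 → 1
48 → 27, 12 → 2
27 → 12 → 1
12 → none → 0
Sum: 6 + 7 + 3 + 6 + 3 + 0 + 0 + 3 + 4 + 1 + 2 + 1 + 0 = 36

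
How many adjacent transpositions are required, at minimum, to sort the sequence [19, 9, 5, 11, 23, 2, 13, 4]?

17 swaps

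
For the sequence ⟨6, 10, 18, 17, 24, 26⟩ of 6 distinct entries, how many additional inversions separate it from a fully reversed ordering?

Maximum inversions for 6 distinct elements is C(6, 2) = 6·5/2 = 15.
Current inversions — for each element, count later smaller elements:
6: 0
10: 0
18: 1
17: 0
24: 0
26: 0
Current total: 0 + 0 + 1 + 0 + 0 + 0 = 1
Shortfall: 15 − 1 = 14

14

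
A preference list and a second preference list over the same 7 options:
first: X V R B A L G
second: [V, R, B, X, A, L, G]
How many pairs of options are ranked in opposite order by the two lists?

3

Assign each item its position (1..7) in the first ordering, then rewrite the second ordering as that position sequence:
positions: X→1, V→2, R→3, B→4, A→5, L→6, G→7
second ordering as positions: [2, 3, 4, 1, 5, 6, 7]
Discordant pairs = inversions in this position sequence.
2: 1 → 1
3: 1 → 1
4: 1 → 1
1: 0
5: 0
6: 0
7: 0
Total: 1 + 1 + 1 + 0 + 0 + 0 + 0 = 3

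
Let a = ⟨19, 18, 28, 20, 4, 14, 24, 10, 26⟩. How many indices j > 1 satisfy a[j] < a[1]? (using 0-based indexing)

3 such elements

The element at index 1 is 18.
Elements after it: 28, 20, 4, 14, 24, 10, 26
Those smaller than 18: 4, 14, 10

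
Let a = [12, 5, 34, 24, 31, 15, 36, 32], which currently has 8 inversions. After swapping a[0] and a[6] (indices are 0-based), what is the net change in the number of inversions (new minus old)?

Positions 0 and 6 hold 12 and 36; after swapping, the array is [36, 5, 34, 24, 31, 15, 12, 32].
For each element, count later entries that are smaller:
36: 7
5: 0
34: 5
24: 2
31: 2
15: 1
12: 0
32: 0
Sum: 7 + 0 + 5 + 2 + 2 + 1 + 0 + 0 = 17
Change: 17 − 8 = +9

+9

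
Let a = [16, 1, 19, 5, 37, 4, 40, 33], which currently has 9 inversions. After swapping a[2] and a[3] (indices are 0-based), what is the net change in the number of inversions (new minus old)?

Positions 2 and 3 hold 19 and 5; after swapping, the array is [16, 1, 5, 19, 37, 4, 40, 33].
Sweep left to right; for each value list the smaller values that follow it:
16 → 1, 5, 4 → 3
1 → none → 0
5 → 4 → 1
19 → 4 → 1
37 → 4, 33 → 2
4 → none → 0
40 → 33 → 1
33 → none → 0
Sum: 3 + 0 + 1 + 1 + 2 + 0 + 1 + 0 = 8
Change: 8 − 9 = -1

-1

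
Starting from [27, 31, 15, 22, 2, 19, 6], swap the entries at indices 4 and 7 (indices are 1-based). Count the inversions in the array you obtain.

13 inversions

Positions 4 and 7 hold 22 and 6; after swapping, the array is [27, 31, 15, 6, 2, 19, 22].
Count, for each position, how many later elements it exceeds:
27 → 15, 6, 2, 19, 22 → 5
31 → 15, 6, 2, 19, 22 → 5
15 → 6, 2 → 2
6 → 2 → 1
2 → none → 0
19 → none → 0
22 → none → 0
Sum: 5 + 5 + 2 + 1 + 0 + 0 + 0 = 13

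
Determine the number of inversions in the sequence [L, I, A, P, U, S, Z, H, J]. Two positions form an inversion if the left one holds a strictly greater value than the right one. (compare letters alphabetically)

Inversions: 15

Sweep left to right; for each value list the smaller values that follow it:
L: 4
I: 2
A: 0
P: 2
U: 3
S: 2
Z: 2
H: 0
J: 0
Sum: 4 + 2 + 0 + 2 + 3 + 2 + 2 + 0 + 0 = 15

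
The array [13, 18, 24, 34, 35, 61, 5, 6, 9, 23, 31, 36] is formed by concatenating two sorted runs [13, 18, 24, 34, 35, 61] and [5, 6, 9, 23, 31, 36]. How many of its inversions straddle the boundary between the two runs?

For each element r of the right run, count left-run elements greater than r:
r = 5: 13, 18, 24, 34, 35, 61 → 6
r = 6: 13, 18, 24, 34, 35, 61 → 6
r = 9: 13, 18, 24, 34, 35, 61 → 6
r = 23: 24, 34, 35, 61 → 4
r = 31: 34, 35, 61 → 3
r = 36: 61 → 1
Cross-inversions: 6 + 6 + 6 + 4 + 3 + 1 = 26

26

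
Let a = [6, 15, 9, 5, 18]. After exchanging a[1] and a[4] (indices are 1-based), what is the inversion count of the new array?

Positions 1 and 4 hold 6 and 5; after swapping, the array is [5, 15, 9, 6, 18].
For each element, count later entries that are smaller:
5 → none → 0
15 → 9, 6 → 2
9 → 6 → 1
6 → none → 0
18 → none → 0
Sum: 0 + 2 + 1 + 0 + 0 = 3

Inversions: 3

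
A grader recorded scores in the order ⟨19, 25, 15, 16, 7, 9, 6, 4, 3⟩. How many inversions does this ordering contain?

33 inversions

For each element, count later entries that are smaller:
19: 7
25: 7
15: 5
16: 5
7: 3
9: 3
6: 2
4: 1
3: 0
Sum: 7 + 7 + 5 + 5 + 3 + 3 + 2 + 1 + 0 = 33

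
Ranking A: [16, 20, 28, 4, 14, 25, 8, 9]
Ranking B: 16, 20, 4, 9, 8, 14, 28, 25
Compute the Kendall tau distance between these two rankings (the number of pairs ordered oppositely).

Assign each item its position (1..8) in the first ordering, then rewrite the second ordering as that position sequence:
positions: 16→1, 20→2, 28→3, 4→4, 14→5, 25→6, 8→7, 9→8
second ordering as positions: [1, 2, 4, 8, 7, 5, 3, 6]
Discordant pairs = inversions in this position sequence.
1: 0
2: 0
4: 3 → 1
8: 7, 5, 3, 6 → 4
7: 5, 3, 6 → 3
5: 3 → 1
3: 0
6: 0
Total: 0 + 0 + 1 + 4 + 3 + 1 + 0 + 0 = 9

Discordant pairs: 9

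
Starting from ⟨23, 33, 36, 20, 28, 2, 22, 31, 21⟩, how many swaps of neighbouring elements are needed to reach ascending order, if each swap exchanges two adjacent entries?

Each adjacent swap fixes exactly one inversion, so the minimum swap count equals the number of inversions.
Count inversions — for each element, later elements that are smaller:
23: 20, 2, 22, 21 → 4
33: 20, 28, 2, 22, 31, 21 → 6
36: 20, 28, 2, 22, 31, 21 → 6
20: 2 → 1
28: 2, 22, 21 → 3
2: none → 0
22: 21 → 1
31: 21 → 1
21: none → 0
Total inversions: 4 + 6 + 6 + 1 + 3 + 0 + 1 + 1 + 0 = 22

22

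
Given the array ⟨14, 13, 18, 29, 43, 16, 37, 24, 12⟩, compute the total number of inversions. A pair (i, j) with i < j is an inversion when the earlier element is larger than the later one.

There are 16 inversions.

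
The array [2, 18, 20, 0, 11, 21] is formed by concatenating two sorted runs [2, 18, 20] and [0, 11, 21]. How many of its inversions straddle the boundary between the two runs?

5 split inversions

Take each right-half value and tally the left-half values above it:
r = 0: 2, 18, 20 → 3
r = 11: 18, 20 → 2
r = 21: none → 0
Cross-inversions: 3 + 2 + 0 = 5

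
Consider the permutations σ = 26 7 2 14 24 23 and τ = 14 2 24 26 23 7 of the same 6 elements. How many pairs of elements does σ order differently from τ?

Assign each item its position (1..6) in the first ordering, then rewrite the second ordering as that position sequence:
positions: 26→1, 7→2, 2→3, 14→4, 24→5, 23→6
second ordering as positions: [4, 3, 5, 1, 6, 2]
Discordant pairs = inversions in this position sequence.
4: 3, 1, 2 → 3
3: 1, 2 → 2
5: 1, 2 → 2
1: 0
6: 2 → 1
2: 0
Total: 3 + 2 + 2 + 0 + 1 + 0 = 8

8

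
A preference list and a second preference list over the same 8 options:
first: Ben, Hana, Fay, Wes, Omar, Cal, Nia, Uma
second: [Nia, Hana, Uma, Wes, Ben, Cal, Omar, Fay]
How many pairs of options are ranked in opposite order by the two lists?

Assign each item its position (1..8) in the first ordering, then rewrite the second ordering as that position sequence:
positions: Ben→1, Hana→2, Fay→3, Wes→4, Omar→5, Cal→6, Nia→7, Uma→8
second ordering as positions: [7, 2, 8, 4, 1, 6, 5, 3]
Discordant pairs = inversions in this position sequence.
7: 2, 4, 1, 6, 5, 3 → 6
2: 1 → 1
8: 4, 1, 6, 5, 3 → 5
4: 1, 3 → 2
1: 0
6: 5, 3 → 2
5: 3 → 1
3: 0
Total: 6 + 1 + 5 + 2 + 0 + 2 + 1 + 0 = 17

17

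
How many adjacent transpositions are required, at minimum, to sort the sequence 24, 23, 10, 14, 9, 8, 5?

20

Minimum adjacent swaps = number of inversions (each swap of adjacent out-of-order elements removes one inversion and no swap can remove more).
Count inversions — for each element, later elements that are smaller:
24: 23, 10, 14, 9, 8, 5 → 6
23: 10, 14, 9, 8, 5 → 5
10: 9, 8, 5 → 3
14: 9, 8, 5 → 3
9: 8, 5 → 2
8: 5 → 1
5: none → 0
Total inversions: 6 + 5 + 3 + 3 + 2 + 1 + 0 = 20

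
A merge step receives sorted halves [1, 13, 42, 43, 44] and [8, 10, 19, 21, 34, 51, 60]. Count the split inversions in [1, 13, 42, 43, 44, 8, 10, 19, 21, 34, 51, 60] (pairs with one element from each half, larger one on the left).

17

Count, for every r in R, how many entries of L exceed r:
r = 8: 13, 42, 43, 44 → 4
r = 10: 13, 42, 43, 44 → 4
r = 19: 42, 43, 44 → 3
r = 21: 42, 43, 44 → 3
r = 34: 42, 43, 44 → 3
r = 51: none → 0
r = 60: none → 0
Cross-inversions: 4 + 4 + 3 + 3 + 3 + 0 + 0 = 17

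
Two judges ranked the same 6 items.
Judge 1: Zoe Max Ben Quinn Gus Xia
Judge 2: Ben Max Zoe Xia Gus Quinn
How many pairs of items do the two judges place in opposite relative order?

6

Assign each item its position (1..6) in the first ordering, then rewrite the second ordering as that position sequence:
positions: Zoe→1, Max→2, Ben→3, Quinn→4, Gus→5, Xia→6
second ordering as positions: [3, 2, 1, 6, 5, 4]
Discordant pairs = inversions in this position sequence.
3: 2, 1 → 2
2: 1 → 1
1: 0
6: 5, 4 → 2
5: 4 → 1
4: 0
Total: 2 + 1 + 0 + 2 + 1 + 0 = 6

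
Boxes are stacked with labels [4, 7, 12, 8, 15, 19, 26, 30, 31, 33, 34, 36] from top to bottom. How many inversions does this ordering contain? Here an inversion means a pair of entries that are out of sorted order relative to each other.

1

For each element, count later entries that are smaller:
4: 0
7: 0
12: 1
8: 0
15: 0
19: 0
26: 0
30: 0
31: 0
33: 0
34: 0
36: 0
Sum: 0 + 0 + 1 + 0 + 0 + 0 + 0 + 0 + 0 + 0 + 0 + 0 = 1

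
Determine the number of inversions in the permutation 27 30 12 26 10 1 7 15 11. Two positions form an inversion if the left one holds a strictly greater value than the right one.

26 out-of-order pairs

Element-by-element contributions:
27 → 12, 26, 10, 1, 7, 15, 11 → 7
30 → 12, 26, 10, 1, 7, 15, 11 → 7
12 → 10, 1, 7, 11 → 4
26 → 10, 1, 7, 15, 11 → 5
10 → 1, 7 → 2
1 → none → 0
7 → none → 0
15 → 11 → 1
11 → none → 0
Sum: 7 + 7 + 4 + 5 + 2 + 0 + 0 + 1 + 0 = 26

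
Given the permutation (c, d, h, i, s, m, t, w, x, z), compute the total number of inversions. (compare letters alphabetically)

Count, for each position, how many later elements it exceeds:
c: 0
d: 0
h: 0
i: 0
s: 1
m: 0
t: 0
w: 0
x: 0
z: 0
Sum: 0 + 0 + 0 + 0 + 1 + 0 + 0 + 0 + 0 + 0 = 1

1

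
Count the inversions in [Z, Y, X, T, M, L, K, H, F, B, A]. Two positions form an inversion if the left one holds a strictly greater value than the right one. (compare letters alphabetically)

55

Sweep left to right; for each value list the smaller values that follow it:
Z: 10
Y: 9
X: 8
T: 7
M: 6
L: 5
K: 4
H: 3
F: 2
B: 1
A: 0
Sum: 10 + 9 + 8 + 7 + 6 + 5 + 4 + 3 + 2 + 1 + 0 = 55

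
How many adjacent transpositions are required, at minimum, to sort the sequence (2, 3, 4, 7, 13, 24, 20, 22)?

The minimum number of adjacent swaps to sort an array equals its inversion count, since every such swap removes exactly one inversion.
Count inversions — for each element, later elements that are smaller:
2: none → 0
3: none → 0
4: none → 0
7: none → 0
13: none → 0
24: 20, 22 → 2
20: none → 0
22: none → 0
Total inversions: 0 + 0 + 0 + 0 + 0 + 2 + 0 + 0 = 2

2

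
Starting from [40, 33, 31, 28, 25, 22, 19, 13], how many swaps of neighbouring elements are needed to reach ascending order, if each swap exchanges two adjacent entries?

28

The minimum number of adjacent swaps to sort an array equals its inversion count, since every such swap removes exactly one inversion.
Count inversions — for each element, later elements that are smaller:
40: 33, 31, 28, 25, 22, 19, 13 → 7
33: 31, 28, 25, 22, 19, 13 → 6
31: 28, 25, 22, 19, 13 → 5
28: 25, 22, 19, 13 → 4
25: 22, 19, 13 → 3
22: 19, 13 → 2
19: 13 → 1
13: none → 0
Total inversions: 7 + 6 + 5 + 4 + 3 + 2 + 1 + 0 = 28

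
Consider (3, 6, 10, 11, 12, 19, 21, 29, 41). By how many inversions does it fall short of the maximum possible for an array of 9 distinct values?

Maximum inversions for 9 distinct elements is C(9, 2) = 9·8/2 = 36.
Current inversions — for each element, count later smaller elements:
3: 0
6: 0
10: 0
11: 0
12: 0
19: 0
21: 0
29: 0
41: 0
Current total: 0 + 0 + 0 + 0 + 0 + 0 + 0 + 0 + 0 = 0
Shortfall: 36 − 0 = 36

36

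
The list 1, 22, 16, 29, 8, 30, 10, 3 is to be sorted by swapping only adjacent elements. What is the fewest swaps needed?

The minimum number of adjacent swaps to sort an array equals its inversion count, since every such swap removes exactly one inversion.
Count inversions — for each element, later elements that are smaller:
1: none → 0
22: 16, 8, 10, 3 → 4
16: 8, 10, 3 → 3
29: 8, 10, 3 → 3
8: 3 → 1
30: 10, 3 → 2
10: 3 → 1
3: none → 0
Total inversions: 0 + 4 + 3 + 3 + 1 + 2 + 1 + 0 = 14

14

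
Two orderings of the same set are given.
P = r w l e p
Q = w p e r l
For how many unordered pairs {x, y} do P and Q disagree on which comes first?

Assign each item its position (1..5) in the first ordering, then rewrite the second ordering as that position sequence:
positions: r→1, w→2, l→3, e→4, p→5
second ordering as positions: [2, 5, 4, 1, 3]
Discordant pairs = inversions in this position sequence.
2: 1 → 1
5: 4, 1, 3 → 3
4: 1, 3 → 2
1: 0
3: 0
Total: 1 + 3 + 2 + 0 + 0 = 6

Disagreeing pairs: 6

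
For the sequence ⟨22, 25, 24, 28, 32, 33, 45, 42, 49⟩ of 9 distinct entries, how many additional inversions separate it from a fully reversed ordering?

34 inversions short

Maximum inversions for 9 distinct elements is C(9, 2) = 9·8/2 = 36.
Current inversions — for each element, count later smaller elements:
22: 0
25: 1
24: 0
28: 0
32: 0
33: 0
45: 1
42: 0
49: 0
Current total: 0 + 1 + 0 + 0 + 0 + 0 + 1 + 0 + 0 = 2
Shortfall: 36 − 2 = 34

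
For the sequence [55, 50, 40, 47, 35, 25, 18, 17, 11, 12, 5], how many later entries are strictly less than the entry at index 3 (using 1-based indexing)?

7

The element at index 3 is 40.
Elements after it: 47, 35, 25, 18, 17, 11, 12, 5
Those smaller than 40: 35, 25, 18, 17, 11, 12, 5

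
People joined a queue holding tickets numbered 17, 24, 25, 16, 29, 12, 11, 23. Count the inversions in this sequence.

17

Count, for each position, how many later elements it exceeds:
17 → 16, 12, 11 → 3
24 → 16, 12, 11, 23 → 4
25 → 16, 12, 11, 23 → 4
16 → 12, 11 → 2
29 → 12, 11, 23 → 3
12 → 11 → 1
11 → none → 0
23 → none → 0
Sum: 3 + 4 + 4 + 2 + 3 + 1 + 0 + 0 = 17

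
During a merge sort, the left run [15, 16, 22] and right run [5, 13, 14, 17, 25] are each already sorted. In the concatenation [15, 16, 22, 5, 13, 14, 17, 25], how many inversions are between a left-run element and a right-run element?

10 cross-inversions

For each element r of the right run, count left-run elements greater than r:
r = 5: 15, 16, 22 → 3
r = 13: 15, 16, 22 → 3
r = 14: 15, 16, 22 → 3
r = 17: 22 → 1
r = 25: none → 0
Cross-inversions: 3 + 3 + 3 + 1 + 0 = 10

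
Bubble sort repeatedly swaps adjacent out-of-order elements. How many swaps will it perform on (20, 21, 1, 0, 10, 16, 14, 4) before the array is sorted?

Each adjacent swap fixes exactly one inversion, so the minimum swap count equals the number of inversions.
Count inversions — for each element, later elements that are smaller:
20: 1, 0, 10, 16, 14, 4 → 6
21: 1, 0, 10, 16, 14, 4 → 6
1: 0 → 1
0: none → 0
10: 4 → 1
16: 14, 4 → 2
14: 4 → 1
4: none → 0
Total inversions: 6 + 6 + 1 + 0 + 1 + 2 + 1 + 0 = 17

17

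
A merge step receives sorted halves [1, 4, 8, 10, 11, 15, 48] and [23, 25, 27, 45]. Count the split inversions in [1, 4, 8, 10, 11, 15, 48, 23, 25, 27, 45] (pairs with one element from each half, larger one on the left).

Count, for every r in R, how many entries of L exceed r:
r = 23: 48 → 1
r = 25: 48 → 1
r = 27: 48 → 1
r = 45: 48 → 1
Cross-inversions: 1 + 1 + 1 + 1 = 4

Split inversions: 4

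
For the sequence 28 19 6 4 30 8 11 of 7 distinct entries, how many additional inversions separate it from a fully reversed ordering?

9 inversions short

Maximum inversions for 7 distinct elements is C(7, 2) = 7·6/2 = 21.
Current inversions — for each element, count later smaller elements:
28: 5
19: 4
6: 1
4: 0
30: 2
8: 0
11: 0
Current total: 5 + 4 + 1 + 0 + 2 + 0 + 0 = 12
Shortfall: 21 − 12 = 9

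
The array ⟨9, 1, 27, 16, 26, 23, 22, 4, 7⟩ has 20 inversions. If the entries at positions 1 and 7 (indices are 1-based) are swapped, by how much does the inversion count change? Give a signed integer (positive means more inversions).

Positions 1 and 7 hold 9 and 22; after swapping, the array is [22, 1, 27, 16, 26, 23, 9, 4, 7].
For each element, count later entries that are smaller:
22: 5
1: 0
27: 6
16: 3
26: 4
23: 3
9: 2
4: 0
7: 0
Sum: 5 + 0 + 6 + 3 + 4 + 3 + 2 + 0 + 0 = 23
Change: 23 − 20 = +3

+3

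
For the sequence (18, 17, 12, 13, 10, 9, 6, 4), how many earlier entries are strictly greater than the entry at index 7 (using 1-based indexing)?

The element at index 7 is 6.
Elements before it: 18, 17, 12, 13, 10, 9
Those larger than 6: 18, 17, 12, 13, 10, 9

6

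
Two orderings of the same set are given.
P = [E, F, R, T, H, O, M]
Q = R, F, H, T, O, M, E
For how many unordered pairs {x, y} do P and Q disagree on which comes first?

Assign each item its position (1..7) in the first ordering, then rewrite the second ordering as that position sequence:
positions: E→1, F→2, R→3, T→4, H→5, O→6, M→7
second ordering as positions: [3, 2, 5, 4, 6, 7, 1]
Discordant pairs = inversions in this position sequence.
3: 2, 1 → 2
2: 1 → 1
5: 4, 1 → 2
4: 1 → 1
6: 1 → 1
7: 1 → 1
1: 0
Total: 2 + 1 + 2 + 1 + 1 + 1 + 0 = 8

8 disagreeing pairs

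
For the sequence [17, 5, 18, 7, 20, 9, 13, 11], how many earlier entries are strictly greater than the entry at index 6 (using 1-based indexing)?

3

The element at index 6 is 9.
Elements before it: 17, 5, 18, 7, 20
Those larger than 9: 17, 18, 20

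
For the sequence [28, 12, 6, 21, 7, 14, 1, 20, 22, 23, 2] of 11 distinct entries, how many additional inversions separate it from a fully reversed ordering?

Maximum inversions for 11 distinct elements is C(11, 2) = 11·10/2 = 55.
Current inversions — for each element, count later smaller elements:
28: 10
12: 4
6: 2
21: 5
7: 2
14: 2
1: 0
20: 1
22: 1
23: 1
2: 0
Current total: 10 + 4 + 2 + 5 + 2 + 2 + 0 + 1 + 1 + 1 + 0 = 28
Shortfall: 55 − 28 = 27

27 inversions short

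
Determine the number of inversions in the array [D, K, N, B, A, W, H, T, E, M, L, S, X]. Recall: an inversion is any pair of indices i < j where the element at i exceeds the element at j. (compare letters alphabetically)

25

Count, for each position, how many later elements it exceeds:
D → B, A → 2
K → B, A, H, E → 4
N → B, A, H, E, M, L → 6
B → A → 1
A → none → 0
W → H, T, E, M, L, S → 6
H → E → 1
T → E, M, L, S → 4
E → none → 0
M → L → 1
L → none → 0
S → none → 0
X → none → 0
Sum: 2 + 4 + 6 + 1 + 0 + 6 + 1 + 4 + 0 + 1 + 0 + 0 + 0 = 25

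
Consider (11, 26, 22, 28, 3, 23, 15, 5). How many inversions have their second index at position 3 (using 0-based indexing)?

0

The element at index 3 is 28.
Elements before it: 11, 26, 22
None of them are larger than 28.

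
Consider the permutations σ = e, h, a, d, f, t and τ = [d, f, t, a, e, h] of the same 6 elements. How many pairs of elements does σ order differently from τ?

Assign each item its position (1..6) in the first ordering, then rewrite the second ordering as that position sequence:
positions: e→1, h→2, a→3, d→4, f→5, t→6
second ordering as positions: [4, 5, 6, 3, 1, 2]
Discordant pairs = inversions in this position sequence.
4: 3, 1, 2 → 3
5: 3, 1, 2 → 3
6: 3, 1, 2 → 3
3: 1, 2 → 2
1: 0
2: 0
Total: 3 + 3 + 3 + 2 + 0 + 0 = 11

There are 11 discordant pairs.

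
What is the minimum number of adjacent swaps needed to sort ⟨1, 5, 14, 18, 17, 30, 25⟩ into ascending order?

2

Each adjacent swap fixes exactly one inversion, so the minimum swap count equals the number of inversions.
Count inversions — for each element, later elements that are smaller:
1: none → 0
5: none → 0
14: none → 0
18: 17 → 1
17: none → 0
30: 25 → 1
25: none → 0
Total inversions: 0 + 0 + 0 + 1 + 0 + 1 + 0 = 2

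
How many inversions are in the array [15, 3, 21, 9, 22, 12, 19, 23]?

8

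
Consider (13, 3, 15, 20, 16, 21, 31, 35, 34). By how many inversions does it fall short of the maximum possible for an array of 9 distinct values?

33 inversions short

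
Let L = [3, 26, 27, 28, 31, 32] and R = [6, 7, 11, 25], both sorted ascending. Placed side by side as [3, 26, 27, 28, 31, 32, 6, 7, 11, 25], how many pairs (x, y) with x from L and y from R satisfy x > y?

20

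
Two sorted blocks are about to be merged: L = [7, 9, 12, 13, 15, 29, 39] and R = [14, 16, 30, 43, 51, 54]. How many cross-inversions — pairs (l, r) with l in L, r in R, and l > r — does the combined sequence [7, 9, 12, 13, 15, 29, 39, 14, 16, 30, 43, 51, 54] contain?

6 split inversions

For each element r of the right run, count left-run elements greater than r:
r = 14: 15, 29, 39 → 3
r = 16: 29, 39 → 2
r = 30: 39 → 1
r = 43: none → 0
r = 51: none → 0
r = 54: none → 0
Cross-inversions: 3 + 2 + 1 + 0 + 0 + 0 = 6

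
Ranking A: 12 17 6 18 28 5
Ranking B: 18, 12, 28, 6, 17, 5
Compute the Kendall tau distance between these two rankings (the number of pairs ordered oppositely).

6 discordant pairs

Assign each item its position (1..6) in the first ordering, then rewrite the second ordering as that position sequence:
positions: 12→1, 17→2, 6→3, 18→4, 28→5, 5→6
second ordering as positions: [4, 1, 5, 3, 2, 6]
Discordant pairs = inversions in this position sequence.
4: 1, 3, 2 → 3
1: 0
5: 3, 2 → 2
3: 2 → 1
2: 0
6: 0
Total: 3 + 0 + 2 + 1 + 0 + 0 = 6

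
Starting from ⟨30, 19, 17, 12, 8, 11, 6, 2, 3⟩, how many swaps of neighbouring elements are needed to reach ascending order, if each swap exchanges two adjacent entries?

34

The minimum number of adjacent swaps to sort an array equals its inversion count, since every such swap removes exactly one inversion.
Count inversions — for each element, later elements that are smaller:
30: 19, 17, 12, 8, 11, 6, 2, 3 → 8
19: 17, 12, 8, 11, 6, 2, 3 → 7
17: 12, 8, 11, 6, 2, 3 → 6
12: 8, 11, 6, 2, 3 → 5
8: 6, 2, 3 → 3
11: 6, 2, 3 → 3
6: 2, 3 → 2
2: none → 0
3: none → 0
Total inversions: 8 + 7 + 6 + 5 + 3 + 3 + 2 + 0 + 0 = 34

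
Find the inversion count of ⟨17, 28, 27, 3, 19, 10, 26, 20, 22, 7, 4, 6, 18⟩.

50

For each element, count later entries that are smaller:
17 → 3, 10, 7, 4, 6 → 5
28 → 27, 3, 19, 10, 26, 20, 22, 7, 4, 6, 18 → 11
27 → 3, 19, 10, 26, 20, 22, 7, 4, 6, 18 → 10
3 → none → 0
19 → 10, 7, 4, 6, 18 → 5
10 → 7, 4, 6 → 3
26 → 20, 22, 7, 4, 6, 18 → 6
20 → 7, 4, 6, 18 → 4
22 → 7, 4, 6, 18 → 4
7 → 4, 6 → 2
4 → none → 0
6 → none → 0
18 → none → 0
Sum: 5 + 11 + 10 + 0 + 5 + 3 + 6 + 4 + 4 + 2 + 0 + 0 + 0 = 50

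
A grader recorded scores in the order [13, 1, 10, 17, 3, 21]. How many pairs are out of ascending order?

Count, for each position, how many later elements it exceeds:
13 → 1, 10, 3 → 3
1 → none → 0
10 → 3 → 1
17 → 3 → 1
3 → none → 0
21 → none → 0
Sum: 3 + 0 + 1 + 1 + 0 + 0 = 5

5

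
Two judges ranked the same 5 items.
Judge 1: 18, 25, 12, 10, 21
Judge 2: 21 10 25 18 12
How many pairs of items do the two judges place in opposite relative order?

Assign each item its position (1..5) in the first ordering, then rewrite the second ordering as that position sequence:
positions: 18→1, 25→2, 12→3, 10→4, 21→5
second ordering as positions: [5, 4, 2, 1, 3]
Discordant pairs = inversions in this position sequence.
5: 4, 2, 1, 3 → 4
4: 2, 1, 3 → 3
2: 1 → 1
1: 0
3: 0
Total: 4 + 3 + 1 + 0 + 0 = 8

8 discordant pairs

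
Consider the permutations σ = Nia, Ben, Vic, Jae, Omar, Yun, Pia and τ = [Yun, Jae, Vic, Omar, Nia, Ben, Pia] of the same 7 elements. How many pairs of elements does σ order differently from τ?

There are 12 discordant pairs.

Assign each item its position (1..7) in the first ordering, then rewrite the second ordering as that position sequence:
positions: Nia→1, Ben→2, Vic→3, Jae→4, Omar→5, Yun→6, Pia→7
second ordering as positions: [6, 4, 3, 5, 1, 2, 7]
Discordant pairs = inversions in this position sequence.
6: 4, 3, 5, 1, 2 → 5
4: 3, 1, 2 → 3
3: 1, 2 → 2
5: 1, 2 → 2
1: 0
2: 0
7: 0
Total: 5 + 3 + 2 + 2 + 0 + 0 + 0 = 12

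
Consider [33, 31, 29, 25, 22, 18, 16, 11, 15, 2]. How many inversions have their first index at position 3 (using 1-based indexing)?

7

The element at index 3 is 29.
Elements after it: 25, 22, 18, 16, 11, 15, 2
Those smaller than 29: 25, 22, 18, 16, 11, 15, 2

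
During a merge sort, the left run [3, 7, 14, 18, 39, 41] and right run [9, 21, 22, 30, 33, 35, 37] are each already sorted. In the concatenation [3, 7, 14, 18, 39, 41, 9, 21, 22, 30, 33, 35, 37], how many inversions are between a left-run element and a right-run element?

Count, for every r in R, how many entries of L exceed r:
r = 9: 14, 18, 39, 41 → 4
r = 21: 39, 41 → 2
r = 22: 39, 41 → 2
r = 30: 39, 41 → 2
r = 33: 39, 41 → 2
r = 35: 39, 41 → 2
r = 37: 39, 41 → 2
Cross-inversions: 4 + 2 + 2 + 2 + 2 + 2 + 2 = 16

16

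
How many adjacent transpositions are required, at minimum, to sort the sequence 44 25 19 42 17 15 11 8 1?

34

The minimum number of adjacent swaps to sort an array equals its inversion count, since every such swap removes exactly one inversion.
Count inversions — for each element, later elements that are smaller:
44: 25, 19, 42, 17, 15, 11, 8, 1 → 8
25: 19, 17, 15, 11, 8, 1 → 6
19: 17, 15, 11, 8, 1 → 5
42: 17, 15, 11, 8, 1 → 5
17: 15, 11, 8, 1 → 4
15: 11, 8, 1 → 3
11: 8, 1 → 2
8: 1 → 1
1: none → 0
Total inversions: 8 + 6 + 5 + 5 + 4 + 3 + 2 + 1 + 0 = 34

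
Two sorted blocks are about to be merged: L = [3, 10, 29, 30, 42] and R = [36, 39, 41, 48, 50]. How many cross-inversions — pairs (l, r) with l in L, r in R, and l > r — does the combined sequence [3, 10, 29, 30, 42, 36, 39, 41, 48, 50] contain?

3

For each element r of the right run, count left-run elements greater than r:
r = 36: 42 → 1
r = 39: 42 → 1
r = 41: 42 → 1
r = 48: none → 0
r = 50: none → 0
Cross-inversions: 1 + 1 + 1 + 0 + 0 = 3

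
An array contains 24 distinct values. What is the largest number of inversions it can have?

A reversed (strictly descending) arrangement makes every pair an inversion, giving C(24, 2) inversions.
C(24, 2) = 24·23/2 = 276

There are 276 inversions.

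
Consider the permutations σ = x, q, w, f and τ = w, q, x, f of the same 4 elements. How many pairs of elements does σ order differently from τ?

Discordant pairs: 3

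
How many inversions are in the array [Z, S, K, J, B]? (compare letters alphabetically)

10

Inversion pairs (indices are 1-based):
(1,2): Z > S
(1,3): Z > K
(1,4): Z > J
(1,5): Z > B
(2,3): S > K
(2,4): S > J
(2,5): S > B
(3,4): K > J
(3,5): K > B
(4,5): J > B
That's 10 pairs.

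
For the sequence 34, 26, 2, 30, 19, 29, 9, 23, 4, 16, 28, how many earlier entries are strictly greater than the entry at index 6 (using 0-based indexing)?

The element at index 6 is 9.
Elements before it: 34, 26, 2, 30, 19, 29
Those larger than 9: 34, 26, 30, 19, 29

5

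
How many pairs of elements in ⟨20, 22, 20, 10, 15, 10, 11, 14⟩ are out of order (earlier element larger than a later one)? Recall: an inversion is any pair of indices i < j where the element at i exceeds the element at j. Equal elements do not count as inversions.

There are 19 inversions.

Count, for each position, how many later elements it exceeds:
20 → 10, 15, 10, 11, 14 → 5
22 → 20, 10, 15, 10, 11, 14 → 6
20 → 10, 15, 10, 11, 14 → 5
10 → none → 0
15 → 10, 11, 14 → 3
10 → none → 0
11 → none → 0
14 → none → 0
Sum: 5 + 6 + 5 + 0 + 3 + 0 + 0 + 0 = 19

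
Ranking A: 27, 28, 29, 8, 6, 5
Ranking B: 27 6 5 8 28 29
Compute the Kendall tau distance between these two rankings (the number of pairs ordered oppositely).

There are 8 discordant pairs.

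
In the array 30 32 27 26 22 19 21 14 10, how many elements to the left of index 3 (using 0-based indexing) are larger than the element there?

3

The element at index 3 is 26.
Elements before it: 30, 32, 27
Those larger than 26: 30, 32, 27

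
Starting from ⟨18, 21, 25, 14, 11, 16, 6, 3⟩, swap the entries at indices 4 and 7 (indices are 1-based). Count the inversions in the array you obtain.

Inversions: 20

Positions 4 and 7 hold 14 and 6; after swapping, the array is [18, 21, 25, 6, 11, 16, 14, 3].
Element-by-element contributions:
18: 5
21: 5
25: 5
6: 1
11: 1
16: 2
14: 1
3: 0
Sum: 5 + 5 + 5 + 1 + 1 + 2 + 1 + 0 = 20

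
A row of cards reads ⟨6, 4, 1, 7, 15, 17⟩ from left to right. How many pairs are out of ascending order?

Out-of-order pairs: 3

Sweep left to right; for each value list the smaller values that follow it:
6 → 4, 1 → 2
4 → 1 → 1
1 → none → 0
7 → none → 0
15 → none → 0
17 → none → 0
Sum: 2 + 1 + 0 + 0 + 0 + 0 = 3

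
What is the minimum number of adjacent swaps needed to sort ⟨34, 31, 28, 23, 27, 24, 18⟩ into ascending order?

19 adjacent swaps

Minimum adjacent swaps = number of inversions (each swap of adjacent out-of-order elements removes one inversion and no swap can remove more).
Count inversions — for each element, later elements that are smaller:
34: 31, 28, 23, 27, 24, 18 → 6
31: 28, 23, 27, 24, 18 → 5
28: 23, 27, 24, 18 → 4
23: 18 → 1
27: 24, 18 → 2
24: 18 → 1
18: none → 0
Total inversions: 6 + 5 + 4 + 1 + 2 + 1 + 0 = 19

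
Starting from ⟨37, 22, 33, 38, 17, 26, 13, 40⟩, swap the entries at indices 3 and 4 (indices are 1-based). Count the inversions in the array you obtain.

16 inversions

Positions 3 and 4 hold 33 and 38; after swapping, the array is [37, 22, 38, 33, 17, 26, 13, 40].
Sweep left to right; for each value list the smaller values that follow it:
37: 5
22: 2
38: 4
33: 3
17: 1
26: 1
13: 0
40: 0
Sum: 5 + 2 + 4 + 3 + 1 + 1 + 0 + 0 = 16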